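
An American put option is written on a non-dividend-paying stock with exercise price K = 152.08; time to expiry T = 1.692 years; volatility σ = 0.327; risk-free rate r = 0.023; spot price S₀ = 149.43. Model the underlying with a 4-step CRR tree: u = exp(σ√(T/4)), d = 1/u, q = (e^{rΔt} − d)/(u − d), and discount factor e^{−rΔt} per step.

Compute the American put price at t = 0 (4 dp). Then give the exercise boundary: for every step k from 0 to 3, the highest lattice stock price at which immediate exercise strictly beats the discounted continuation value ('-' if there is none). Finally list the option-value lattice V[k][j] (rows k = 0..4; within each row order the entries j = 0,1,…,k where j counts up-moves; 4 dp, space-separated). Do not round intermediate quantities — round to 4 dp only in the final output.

price = 23.4991
boundary = - - 97.6585 120.8019
tree:
23.4991
36.5148 9.3016
54.4215 17.0691 0.7305
73.1311 31.2781 1.3913 0.0000
88.2563 54.4215 2.6500 0.0000 0.0000

Δt=0.42300  u=1.23698  d=0.80842  q=0.46984  discount=0.99032
step 4 (expiry): payoffs max(K−S,0) = 88.2563 54.4215 2.6500 0.0000 0.0000
step 3: (k=3,j=0): S=78.9489, (K−S)⁺=73.1311, hold=71.6587 ⇒ V=73.1311 exercise | (k=3,j=1): S=120.8019, (K−S)⁺=31.2781, hold=29.8057 ⇒ V=31.2781 exercise | (k=3,j=2): S=184.8424, (K−S)⁺=0.0000, hold=1.3913 ⇒ V=1.3913 continue | (k=3,j=3): S=282.8326, (K−S)⁺=0.0000, hold=0.0000 ⇒ V=0.0000 continue  boundary S*=120.8019
step 2: (k=2,j=0): S=97.6585, (K−S)⁺=54.4215, hold=52.9491 ⇒ V=54.4215 exercise | (k=2,j=1): S=149.4300, (K−S)⁺=2.6500, hold=17.0691 ⇒ V=17.0691 continue | (k=2,j=2): S=228.6470, (K−S)⁺=0.0000, hold=0.7305 ⇒ V=0.7305 continue  boundary S*=97.6585
step 1: (k=1,j=0): S=120.8019, (K−S)⁺=31.2781, hold=36.5148 ⇒ V=36.5148 continue | (k=1,j=1): S=184.8424, (K−S)⁺=0.0000, hold=9.3016 ⇒ V=9.3016 continue  boundary S*=-
step 0: (k=0,j=0): S=149.4300, (K−S)⁺=2.6500, hold=23.4991 ⇒ V=23.4991 continue  boundary S*=-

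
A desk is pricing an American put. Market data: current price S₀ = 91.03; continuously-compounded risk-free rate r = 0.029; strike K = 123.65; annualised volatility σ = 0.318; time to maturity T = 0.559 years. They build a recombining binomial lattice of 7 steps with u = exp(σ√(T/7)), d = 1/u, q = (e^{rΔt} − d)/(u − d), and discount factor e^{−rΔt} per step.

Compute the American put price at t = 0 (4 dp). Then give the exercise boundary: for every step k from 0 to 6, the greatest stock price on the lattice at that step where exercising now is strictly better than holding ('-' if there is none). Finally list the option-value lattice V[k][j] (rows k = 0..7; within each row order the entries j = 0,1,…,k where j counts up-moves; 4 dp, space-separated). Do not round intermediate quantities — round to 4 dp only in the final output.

Δt=0.07986, u=1.09403, d=0.91406, q=0.49043, disc=e^(-rΔt)=0.99769
k=7 terminal: V=max(K-S,0) → 75.1219 65.5671 54.1311 40.4435 24.0609 4.4527 0.0000 0.0000
k=6: j=0 S=53.0910 intr=70.5590 cont=70.2730 V=70.5590[EX]; j=1 S=63.5441 intr=60.1059 cont=59.8198 V=60.1059[EX]; j=2 S=76.0554 intr=47.5946 cont=47.3086 V=47.5946[EX]; j=3 S=91.0300 intr=32.6200 cont=32.3340 V=32.6200[EX]; j=4 S=108.9530 intr=14.6970 cont=14.4110 V=14.6970[EX]; j=5 S=130.4048 intr=0.0000 cont=2.2637 V=2.2637[hold]; j=6 S=156.0804 intr=0.0000 cont=0.0000 V=0.0000[hold]  S*(6)=108.9530
k=5: j=0 S=58.0829 intr=65.5671 cont=65.2811 V=65.5671[EX]; j=1 S=69.5189 intr=54.1311 cont=53.8451 V=54.1311[EX]; j=2 S=83.2065 intr=40.4435 cont=40.1575 V=40.4435[EX]; j=3 S=99.5891 intr=24.0609 cont=23.7749 V=24.0609[EX]; j=4 S=119.1973 intr=4.4527 cont=8.5794 V=8.5794[hold]; j=5 S=142.6662 intr=0.0000 cont=1.1508 V=1.1508[hold]  S*(5)=99.5891
k=4: j=0 S=63.5441 intr=60.1059 cont=59.8198 V=60.1059[EX]; j=1 S=76.0554 intr=47.5946 cont=47.3086 V=47.5946[EX]; j=2 S=91.0300 intr=32.6200 cont=32.3340 V=32.6200[EX]; j=3 S=108.9530 intr=14.6970 cont=16.4302 V=16.4302[hold]; j=4 S=130.4048 intr=0.0000 cont=4.9248 V=4.9248[hold]  S*(4)=91.0300
k=3: j=0 S=69.5189 intr=54.1311 cont=53.8451 V=54.1311[EX]; j=1 S=83.2065 intr=40.4435 cont=40.1575 V=40.4435[EX]; j=2 S=99.5891 intr=24.0609 cont=24.6229 V=24.6229[hold]; j=3 S=119.1973 intr=4.4527 cont=10.7626 V=10.7626[hold]  S*(3)=83.2065
k=2: j=0 S=76.0554 intr=47.5946 cont=47.3086 V=47.5946[EX]; j=1 S=91.0300 intr=32.6200 cont=32.6090 V=32.6200[EX]; j=2 S=108.9530 intr=14.6970 cont=17.7841 V=17.7841[hold]  S*(2)=91.0300
k=1: j=0 S=83.2065 intr=40.4435 cont=40.1575 V=40.4435[EX]; j=1 S=99.5891 intr=24.0609 cont=25.2854 V=25.2854[hold]  S*(1)=83.2065
k=0: j=0 S=91.0300 intr=32.6200 cont=32.9331 V=32.9331[hold]  S*(0)=-

price = 32.9331
boundary = - 83.2065 91.0300 83.2065 91.0300 99.5891 108.9530
tree:
32.9331
40.4435 25.2854
47.5946 32.6200 17.7841
54.1311 40.4435 24.6229 10.7626
60.1059 47.5946 32.6200 16.4302 4.9248
65.5671 54.1311 40.4435 24.0609 8.5794 1.1508
70.5590 60.1059 47.5946 32.6200 14.6970 2.2637 0.0000
75.1219 65.5671 54.1311 40.4435 24.0609 4.4527 0.0000 0.0000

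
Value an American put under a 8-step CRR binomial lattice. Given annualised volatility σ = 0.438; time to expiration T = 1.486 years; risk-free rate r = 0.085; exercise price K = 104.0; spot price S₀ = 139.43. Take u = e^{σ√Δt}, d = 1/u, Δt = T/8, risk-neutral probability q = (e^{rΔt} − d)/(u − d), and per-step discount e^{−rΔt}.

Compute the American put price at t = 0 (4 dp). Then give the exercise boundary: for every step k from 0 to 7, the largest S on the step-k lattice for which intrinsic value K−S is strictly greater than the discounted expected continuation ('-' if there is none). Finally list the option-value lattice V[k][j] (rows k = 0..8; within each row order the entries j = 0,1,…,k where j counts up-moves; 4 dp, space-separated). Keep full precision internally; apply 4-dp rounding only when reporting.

params: Δt=0.18575 u=1.20777 d=0.82797 q=0.49485 e^(-rΔt)=0.98434
t_8 payoffs: 73.2040 59.0780 38.4723 8.4148 0.0000 0.0000 0.0000 0.0000 0.0000
t_7: node(7,0) S=37.1943 payoff=66.8057 vs cont=65.1766 → 66.8057 [stop]  node(7,1) S=54.2553 payoff=49.7447 vs cont=48.1156 → 49.7447 [stop]  node(7,2) S=79.1421 payoff=24.8579 vs cont=23.2287 → 24.8579 [stop]  node(7,3) S=115.4445 payoff=0.0000 vs cont=4.1842 → 4.1842 [wait]  node(7,4) S=168.3988 payoff=0.0000 vs cont=0.0000 → 0.0000 [wait]  node(7,5) S=245.6432 payoff=0.0000 vs cont=0.0000 → 0.0000 [wait]  node(7,6) S=358.3194 payoff=0.0000 vs cont=0.0000 → 0.0000 [wait]  node(7,7) S=522.6801 payoff=0.0000 vs cont=0.0000 → 0.0000 [wait]  ⇒ S*(7)=79.1421
t_6: node(6,0) S=44.9220 payoff=59.0780 vs cont=57.4488 → 59.0780 [stop]  node(6,1) S=65.5277 payoff=38.4723 vs cont=36.8432 → 38.4723 [stop]  node(6,2) S=95.5852 payoff=8.4148 vs cont=14.3984 → 14.3984 [wait]  node(6,3) S=139.4300 payoff=0.0000 vs cont=2.0805 → 2.0805 [wait]  node(6,4) S=203.3864 payoff=0.0000 vs cont=0.0000 → 0.0000 [wait]  node(6,5) S=296.6795 payoff=0.0000 vs cont=0.0000 → 0.0000 [wait]  node(6,6) S=432.7660 payoff=0.0000 vs cont=0.0000 → 0.0000 [wait]  ⇒ S*(6)=65.5277
t_5: node(5,0) S=54.2553 payoff=49.7447 vs cont=48.1156 → 49.7447 [stop]  node(5,1) S=79.1421 payoff=24.8579 vs cont=26.1433 → 26.1433 [wait]  node(5,2) S=115.4445 payoff=0.0000 vs cont=8.1728 → 8.1728 [wait]  node(5,3) S=168.3988 payoff=0.0000 vs cont=1.0345 → 1.0345 [wait]  node(5,4) S=245.6432 payoff=0.0000 vs cont=0.0000 → 0.0000 [wait]  node(5,5) S=358.3194 payoff=0.0000 vs cont=0.0000 → 0.0000 [wait]  ⇒ S*(5)=54.2553
t_4: node(4,0) S=65.5277 payoff=38.4723 vs cont=37.4693 → 38.4723 [stop]  node(4,1) S=95.5852 payoff=8.4148 vs cont=16.9804 → 16.9804 [wait]  node(4,2) S=139.4300 payoff=0.0000 vs cont=4.5678 → 4.5678 [wait]  node(4,3) S=203.3864 payoff=0.0000 vs cont=0.5144 → 0.5144 [wait]  node(4,4) S=296.6795 payoff=0.0000 vs cont=0.0000 → 0.0000 [wait]  ⇒ S*(4)=65.5277
t_3: node(3,0) S=79.1421 payoff=24.8579 vs cont=27.4010 → 27.4010 [wait]  node(3,1) S=115.4445 payoff=0.0000 vs cont=10.6683 → 10.6683 [wait]  node(3,2) S=168.3988 payoff=0.0000 vs cont=2.5218 → 2.5218 [wait]  node(3,3) S=245.6432 payoff=0.0000 vs cont=0.2558 → 0.2558 [wait]  ⇒ S*(3)=-
t_2: node(2,0) S=95.5852 payoff=8.4148 vs cont=18.8213 → 18.8213 [wait]  node(2,1) S=139.4300 payoff=0.0000 vs cont=6.5330 → 6.5330 [wait]  node(2,2) S=203.3864 payoff=0.0000 vs cont=1.3785 → 1.3785 [wait]  ⇒ S*(2)=-
t_1: node(1,0) S=115.4445 payoff=0.0000 vs cont=12.5409 → 12.5409 [wait]  node(1,1) S=168.3988 payoff=0.0000 vs cont=3.9200 → 3.9200 [wait]  ⇒ S*(1)=-
t_0: node(0,0) S=139.4300 payoff=0.0000 vs cont=8.1452 → 8.1452 [wait]  ⇒ S*(0)=-

price = 8.1452
boundary = - - - - 65.5277 54.2553 65.5277 79.1421
tree:
8.1452
12.5409 3.9200
18.8213 6.5330 1.3785
27.4010 10.6683 2.5218 0.2558
38.4723 16.9804 4.5678 0.5144 0.0000
49.7447 26.1433 8.1728 1.0345 0.0000 0.0000
59.0780 38.4723 14.3984 2.0805 0.0000 0.0000 0.0000
66.8057 49.7447 24.8579 4.1842 0.0000 0.0000 0.0000 0.0000
73.2040 59.0780 38.4723 8.4148 0.0000 0.0000 0.0000 0.0000 0.0000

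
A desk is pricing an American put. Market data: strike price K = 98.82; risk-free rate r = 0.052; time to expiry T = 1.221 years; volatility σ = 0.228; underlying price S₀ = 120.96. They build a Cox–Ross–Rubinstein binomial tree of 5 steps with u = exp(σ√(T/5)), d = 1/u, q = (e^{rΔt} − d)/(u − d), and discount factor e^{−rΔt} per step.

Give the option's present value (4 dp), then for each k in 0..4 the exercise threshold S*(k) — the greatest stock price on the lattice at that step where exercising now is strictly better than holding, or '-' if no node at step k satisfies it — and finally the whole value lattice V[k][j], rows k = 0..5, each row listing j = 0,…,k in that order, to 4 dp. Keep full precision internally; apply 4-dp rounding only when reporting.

price = 2.2531
boundary = - - - - 77.0751
tree:
2.2531
4.1780 0.5899
7.5536 1.2670 0.0000
13.1739 2.7212 0.0000 0.0000
21.7449 5.8445 0.0000 0.0000 0.0000
29.9576 12.5527 0.0000 0.0000 0.0000 0.0000

Δt=0.24420, u=1.11926, d=0.89345, q=0.52845, disc=e^(-rΔt)=0.98738
k=5 terminal: V=max(K-S,0) → 29.9576 12.5527 0.0000 0.0000 0.0000 0.0000
k=4: j=0 S=77.0751 intr=21.7449 cont=20.4980 V=21.7449[EX]; j=1 S=96.5557 intr=2.2643 cont=5.8445 V=5.8445[hold]; j=2 S=120.9600 intr=0.0000 cont=0.0000 V=0.0000[hold]; j=3 S=151.5324 intr=0.0000 cont=0.0000 V=0.0000[hold]; j=4 S=189.8320 intr=0.0000 cont=0.0000 V=0.0000[hold]  S*(4)=77.0751
k=3: j=0 S=86.2673 intr=12.5527 cont=13.1739 V=13.1739[hold]; j=1 S=108.0712 intr=0.0000 cont=2.7212 V=2.7212[hold]; j=2 S=135.3860 intr=0.0000 cont=0.0000 V=0.0000[hold]; j=3 S=169.6045 intr=0.0000 cont=0.0000 V=0.0000[hold]  S*(3)=-
k=2: j=0 S=96.5557 intr=2.2643 cont=7.5536 V=7.5536[hold]; j=1 S=120.9600 intr=0.0000 cont=1.2670 V=1.2670[hold]; j=2 S=151.5324 intr=0.0000 cont=0.0000 V=0.0000[hold]  S*(2)=-
k=1: j=0 S=108.0712 intr=0.0000 cont=4.1780 V=4.1780[hold]; j=1 S=135.3860 intr=0.0000 cont=0.5899 V=0.5899[hold]  S*(1)=-
k=0: j=0 S=120.9600 intr=0.0000 cont=2.2531 V=2.2531[hold]  S*(0)=-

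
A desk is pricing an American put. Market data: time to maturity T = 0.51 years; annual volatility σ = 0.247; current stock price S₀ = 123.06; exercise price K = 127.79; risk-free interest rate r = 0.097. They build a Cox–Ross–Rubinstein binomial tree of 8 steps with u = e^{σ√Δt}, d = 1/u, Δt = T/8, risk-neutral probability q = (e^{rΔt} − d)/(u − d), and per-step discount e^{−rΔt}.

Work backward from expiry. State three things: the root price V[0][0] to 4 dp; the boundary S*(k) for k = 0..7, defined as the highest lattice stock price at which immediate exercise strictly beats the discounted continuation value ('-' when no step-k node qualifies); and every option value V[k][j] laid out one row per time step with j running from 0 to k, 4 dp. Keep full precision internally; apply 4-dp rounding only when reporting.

price = 9.0220
boundary = - - 108.6295 102.0618 108.6295 102.0618 108.6295 115.6198
tree:
9.0220
13.3628 5.3405
19.1605 8.4608 2.6808
25.7282 12.9774 4.6194 1.0209
31.8988 19.1605 7.7348 1.9557 0.2174
37.6963 25.7282 12.4798 3.6856 0.4695 0.0000
43.1434 31.8988 19.1605 6.7975 1.0140 0.0000 0.0000
48.2611 37.6963 25.7282 12.1702 2.1901 0.0000 0.0000 0.0000
53.0693 43.1434 31.8988 19.1605 4.7300 0.0000 0.0000 0.0000 0.0000

Δt=0.06375  u=1.06435  d=0.93954  q=0.53411  discount=0.99384
step 8 (expiry): payoffs max(K−S,0) = 53.0693 43.1434 31.8988 19.1605 4.7300 0.0000 0.0000 0.0000 0.0000
step 7: (k=7,j=0): S=79.5289, (K−S)⁺=48.2611, hold=47.4733 ⇒ V=48.2611 exercise | (k=7,j=1): S=90.0937, (K−S)⁺=37.6963, hold=36.9086 ⇒ V=37.6963 exercise | (k=7,j=2): S=102.0618, (K−S)⁺=25.7282, hold=24.9404 ⇒ V=25.7282 exercise | (k=7,j=3): S=115.6198, (K−S)⁺=12.1702, hold=11.3824 ⇒ V=12.1702 exercise | (k=7,j=4): S=130.9789, (K−S)⁺=0.0000, hold=2.1901 ⇒ V=2.1901 continue | (k=7,j=5): S=148.3783, (K−S)⁺=0.0000, hold=0.0000 ⇒ V=0.0000 continue | (k=7,j=6): S=168.0891, (K−S)⁺=0.0000, hold=0.0000 ⇒ V=0.0000 continue | (k=7,j=7): S=190.4183, (K−S)⁺=0.0000, hold=0.0000 ⇒ V=0.0000 continue  boundary S*=115.6198
step 6: (k=6,j=0): S=84.6466, (K−S)⁺=43.1434, hold=42.3556 ⇒ V=43.1434 exercise | (k=6,j=1): S=95.8912, (K−S)⁺=31.8988, hold=31.1110 ⇒ V=31.8988 exercise | (k=6,j=2): S=108.6295, (K−S)⁺=19.1605, hold=18.3727 ⇒ V=19.1605 exercise | (k=6,j=3): S=123.0600, (K−S)⁺=4.7300, hold=6.7975 ⇒ V=6.7975 continue | (k=6,j=4): S=139.4074, (K−S)⁺=0.0000, hold=1.0140 ⇒ V=1.0140 continue | (k=6,j=5): S=157.9265, (K−S)⁺=0.0000, hold=0.0000 ⇒ V=0.0000 continue | (k=6,j=6): S=178.9057, (K−S)⁺=0.0000, hold=0.0000 ⇒ V=0.0000 continue  boundary S*=108.6295
step 5: (k=5,j=0): S=90.0937, (K−S)⁺=37.6963, hold=36.9086 ⇒ V=37.6963 exercise | (k=5,j=1): S=102.0618, (K−S)⁺=25.7282, hold=24.9404 ⇒ V=25.7282 exercise | (k=5,j=2): S=115.6198, (K−S)⁺=12.1702, hold=12.4798 ⇒ V=12.4798 continue | (k=5,j=3): S=130.9789, (K−S)⁺=0.0000, hold=3.6856 ⇒ V=3.6856 continue | (k=5,j=4): S=148.3783, (K−S)⁺=0.0000, hold=0.4695 ⇒ V=0.4695 continue | (k=5,j=5): S=168.0891, (K−S)⁺=0.0000, hold=0.0000 ⇒ V=0.0000 continue  boundary S*=102.0618
step 4: (k=4,j=0): S=95.8912, (K−S)⁺=31.8988, hold=31.1110 ⇒ V=31.8988 exercise | (k=4,j=1): S=108.6295, (K−S)⁺=19.1605, hold=18.5371 ⇒ V=19.1605 exercise | (k=4,j=2): S=123.0600, (K−S)⁺=4.7300, hold=7.7348 ⇒ V=7.7348 continue | (k=4,j=3): S=139.4074, (K−S)⁺=0.0000, hold=1.9557 ⇒ V=1.9557 continue | (k=4,j=4): S=157.9265, (K−S)⁺=0.0000, hold=0.2174 ⇒ V=0.2174 continue  boundary S*=108.6295
step 3: (k=3,j=0): S=102.0618, (K−S)⁺=25.7282, hold=24.9404 ⇒ V=25.7282 exercise | (k=3,j=1): S=115.6198, (K−S)⁺=12.1702, hold=12.9774 ⇒ V=12.9774 continue | (k=3,j=2): S=130.9789, (K−S)⁺=0.0000, hold=4.6194 ⇒ V=4.6194 continue | (k=3,j=3): S=148.3783, (K−S)⁺=0.0000, hold=1.0209 ⇒ V=1.0209 continue  boundary S*=102.0618
step 2: (k=2,j=0): S=108.6295, (K−S)⁺=19.1605, hold=18.8012 ⇒ V=19.1605 exercise | (k=2,j=1): S=123.0600, (K−S)⁺=4.7300, hold=8.4608 ⇒ V=8.4608 continue | (k=2,j=2): S=139.4074, (K−S)⁺=0.0000, hold=2.6808 ⇒ V=2.6808 continue  boundary S*=108.6295
step 1: (k=1,j=0): S=115.6198, (K−S)⁺=12.1702, hold=13.3628 ⇒ V=13.3628 continue | (k=1,j=1): S=130.9789, (K−S)⁺=0.0000, hold=5.3405 ⇒ V=5.3405 continue  boundary S*=-
step 0: (k=0,j=0): S=123.0600, (K−S)⁺=4.7300, hold=9.0220 ⇒ V=9.0220 continue  boundary S*=-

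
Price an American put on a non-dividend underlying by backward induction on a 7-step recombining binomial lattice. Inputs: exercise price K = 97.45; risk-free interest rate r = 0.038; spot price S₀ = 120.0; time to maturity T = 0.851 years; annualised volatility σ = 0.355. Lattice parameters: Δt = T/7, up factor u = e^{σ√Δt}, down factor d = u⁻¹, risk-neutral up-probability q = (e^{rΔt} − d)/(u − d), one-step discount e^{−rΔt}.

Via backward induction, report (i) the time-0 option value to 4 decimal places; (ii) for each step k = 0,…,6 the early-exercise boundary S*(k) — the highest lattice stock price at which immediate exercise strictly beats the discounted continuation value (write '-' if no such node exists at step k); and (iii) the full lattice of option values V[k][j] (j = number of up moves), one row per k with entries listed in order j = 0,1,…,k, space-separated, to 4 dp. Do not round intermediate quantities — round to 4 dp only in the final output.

price = 4.9530
boundary = - - - - - 64.6250 73.1403
tree:
4.9530
7.7474 2.0654
11.7959 3.5691 0.5057
17.3684 6.0555 0.9917 0.0000
24.5184 10.0242 1.9450 0.0000 0.0000
32.8250 16.0274 3.8146 0.0000 0.0000 0.0000
40.3489 24.3097 7.4813 0.0000 0.0000 0.0000 0.0000
46.9969 32.8250 14.6724 0.0000 0.0000 0.0000 0.0000 0.0000

Δt=0.12157  u=1.13176  d=0.88358  q=0.48775  discount=0.99539
step 7 (expiry): payoffs max(K−S,0) = 46.9969 32.8250 14.6724 0.0000 0.0000 0.0000 0.0000 0.0000
step 6: (k=6,j=0): S=57.1011, (K−S)⁺=40.3489, hold=39.8998 ⇒ V=40.3489 exercise | (k=6,j=1): S=73.1403, (K−S)⁺=24.3097, hold=23.8606 ⇒ V=24.3097 exercise | (k=6,j=2): S=93.6847, (K−S)⁺=3.7653, hold=7.4813 ⇒ V=7.4813 continue | (k=6,j=3): S=120.0000, (K−S)⁺=0.0000, hold=0.0000 ⇒ V=0.0000 continue | (k=6,j=4): S=153.7070, (K−S)⁺=0.0000, hold=0.0000 ⇒ V=0.0000 continue | (k=6,j=5): S=196.8820, (K−S)⁺=0.0000, hold=0.0000 ⇒ V=0.0000 continue | (k=6,j=6): S=252.1845, (K−S)⁺=0.0000, hold=0.0000 ⇒ V=0.0000 continue  boundary S*=73.1403
step 5: (k=5,j=0): S=64.6250, (K−S)⁺=32.8250, hold=32.3759 ⇒ V=32.8250 exercise | (k=5,j=1): S=82.7776, (K−S)⁺=14.6724, hold=16.0274 ⇒ V=16.0274 continue | (k=5,j=2): S=106.0291, (K−S)⁺=0.0000, hold=3.8146 ⇒ V=3.8146 continue | (k=5,j=3): S=135.8118, (K−S)⁺=0.0000, hold=0.0000 ⇒ V=0.0000 continue | (k=5,j=4): S=173.9602, (K−S)⁺=0.0000, hold=0.0000 ⇒ V=0.0000 continue | (k=5,j=5): S=222.8241, (K−S)⁺=0.0000, hold=0.0000 ⇒ V=0.0000 continue  boundary S*=64.6250
step 4: (k=4,j=0): S=73.1403, (K−S)⁺=24.3097, hold=24.5184 ⇒ V=24.5184 continue | (k=4,j=1): S=93.6847, (K−S)⁺=3.7653, hold=10.0242 ⇒ V=10.0242 continue | (k=4,j=2): S=120.0000, (K−S)⁺=0.0000, hold=1.9450 ⇒ V=1.9450 continue | (k=4,j=3): S=153.7070, (K−S)⁺=0.0000, hold=0.0000 ⇒ V=0.0000 continue | (k=4,j=4): S=196.8820, (K−S)⁺=0.0000, hold=0.0000 ⇒ V=0.0000 continue  boundary S*=-
step 3: (k=3,j=0): S=82.7776, (K−S)⁺=14.6724, hold=17.3684 ⇒ V=17.3684 continue | (k=3,j=1): S=106.0291, (K−S)⁺=0.0000, hold=6.0555 ⇒ V=6.0555 continue | (k=3,j=2): S=135.8118, (K−S)⁺=0.0000, hold=0.9917 ⇒ V=0.9917 continue | (k=3,j=3): S=173.9602, (K−S)⁺=0.0000, hold=0.0000 ⇒ V=0.0000 continue  boundary S*=-
step 2: (k=2,j=0): S=93.6847, (K−S)⁺=3.7653, hold=11.7959 ⇒ V=11.7959 continue | (k=2,j=1): S=120.0000, (K−S)⁺=0.0000, hold=3.5691 ⇒ V=3.5691 continue | (k=2,j=2): S=153.7070, (K−S)⁺=0.0000, hold=0.5057 ⇒ V=0.5057 continue  boundary S*=-
step 1: (k=1,j=0): S=106.0291, (K−S)⁺=0.0000, hold=7.7474 ⇒ V=7.7474 continue | (k=1,j=1): S=135.8118, (K−S)⁺=0.0000, hold=2.0654 ⇒ V=2.0654 continue  boundary S*=-
step 0: (k=0,j=0): S=120.0000, (K−S)⁺=0.0000, hold=4.9530 ⇒ V=4.9530 continue  boundary S*=-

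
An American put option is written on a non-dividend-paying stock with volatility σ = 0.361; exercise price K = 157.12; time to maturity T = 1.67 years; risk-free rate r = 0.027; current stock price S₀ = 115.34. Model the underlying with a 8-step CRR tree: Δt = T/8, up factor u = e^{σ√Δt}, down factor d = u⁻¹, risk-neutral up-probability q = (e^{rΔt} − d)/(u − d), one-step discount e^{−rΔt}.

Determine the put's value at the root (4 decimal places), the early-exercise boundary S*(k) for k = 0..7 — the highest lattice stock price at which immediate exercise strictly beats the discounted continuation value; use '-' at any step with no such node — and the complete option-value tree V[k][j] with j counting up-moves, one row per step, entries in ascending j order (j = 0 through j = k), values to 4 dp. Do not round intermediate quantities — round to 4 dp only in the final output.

price = 47.2925
boundary = - - 82.9310 70.3210 82.9310 97.8021 115.3400 97.8021
tree:
47.2925
60.2080 33.6315
74.1890 45.5269 20.9316
86.7990 59.3709 30.8224 10.2884
97.4916 74.1890 43.7580 16.9437 3.0816
106.5583 86.7990 59.3179 27.1430 5.9133 0.0000
114.2464 97.4916 74.1890 41.7800 11.3469 0.0000 0.0000
120.7655 106.5583 86.7990 59.3179 21.7732 0.0000 0.0000 0.0000
126.2933 114.2464 97.4916 74.1890 41.7800 0.0000 0.0000 0.0000 0.0000

Δt=0.20875, u=1.17932, d=0.84795, q=0.47592, disc=e^(-rΔt)=0.99438
k=8 terminal: V=max(K-S,0) → 126.2933 114.2464 97.4916 74.1890 41.7800 0.0000 0.0000 0.0000 0.0000
k=7: j=0 S=36.3545 intr=120.7655 cont=119.8824 V=120.7655[EX]; j=1 S=50.5617 intr=106.5583 cont=105.6752 V=106.5583[EX]; j=2 S=70.3210 intr=86.7990 cont=85.9159 V=86.7990[EX]; j=3 S=97.8021 intr=59.3179 cont=58.4348 V=59.3179[EX]; j=4 S=136.0228 intr=21.0972 cont=21.7732 V=21.7732[hold]; j=5 S=189.1798 intr=0.0000 cont=0.0000 V=0.0000[hold]; j=6 S=263.1104 intr=0.0000 cont=0.0000 V=0.0000[hold]; j=7 S=365.9327 intr=0.0000 cont=0.0000 V=0.0000[hold]  S*(7)=97.8021
k=6: j=0 S=42.8736 intr=114.2464 cont=113.3633 V=114.2464[EX]; j=1 S=59.6284 intr=97.4916 cont=96.6085 V=97.4916[EX]; j=2 S=82.9310 intr=74.1890 cont=73.3060 V=74.1890[EX]; j=3 S=115.3400 intr=41.7800 cont=41.2168 V=41.7800[EX]; j=4 S=160.4143 intr=0.0000 cont=11.3469 V=11.3469[hold]; j=5 S=223.1035 intr=0.0000 cont=0.0000 V=0.0000[hold]; j=6 S=310.2913 intr=0.0000 cont=0.0000 V=0.0000[hold]  S*(6)=115.3400
k=5: j=0 S=50.5617 intr=106.5583 cont=105.6752 V=106.5583[EX]; j=1 S=70.3210 intr=86.7990 cont=85.9159 V=86.7990[EX]; j=2 S=97.8021 intr=59.3179 cont=58.4348 V=59.3179[EX]; j=3 S=136.0228 intr=21.0972 cont=27.1430 V=27.1430[hold]; j=4 S=189.1798 intr=0.0000 cont=5.9133 V=5.9133[hold]; j=5 S=263.1104 intr=0.0000 cont=0.0000 V=0.0000[hold]  S*(5)=97.8021
k=4: j=0 S=59.6284 intr=97.4916 cont=96.6085 V=97.4916[EX]; j=1 S=82.9310 intr=74.1890 cont=73.3060 V=74.1890[EX]; j=2 S=115.3400 intr=41.7800 cont=43.7580 V=43.7580[hold]; j=3 S=160.4143 intr=0.0000 cont=16.9437 V=16.9437[hold]; j=4 S=223.1035 intr=0.0000 cont=3.0816 V=3.0816[hold]  S*(4)=82.9310
k=3: j=0 S=70.3210 intr=86.7990 cont=85.9159 V=86.7990[EX]; j=1 S=97.8021 intr=59.3179 cont=59.3709 V=59.3709[hold]; j=2 S=136.0228 intr=21.0972 cont=30.8224 V=30.8224[hold]; j=3 S=189.1798 intr=0.0000 cont=10.2884 V=10.2884[hold]  S*(3)=70.3210
k=2: j=0 S=82.9310 intr=74.1890 cont=73.3310 V=74.1890[EX]; j=1 S=115.3400 intr=41.7800 cont=45.5269 V=45.5269[hold]; j=2 S=160.4143 intr=0.0000 cont=20.9316 V=20.9316[hold]  S*(2)=82.9310
k=1: j=0 S=97.8021 intr=59.3179 cont=60.2080 V=60.2080[hold]; j=1 S=136.0228 intr=21.0972 cont=33.6315 V=33.6315[hold]  S*(1)=-
k=0: j=0 S=115.3400 intr=41.7800 cont=47.2925 V=47.2925[hold]  S*(0)=-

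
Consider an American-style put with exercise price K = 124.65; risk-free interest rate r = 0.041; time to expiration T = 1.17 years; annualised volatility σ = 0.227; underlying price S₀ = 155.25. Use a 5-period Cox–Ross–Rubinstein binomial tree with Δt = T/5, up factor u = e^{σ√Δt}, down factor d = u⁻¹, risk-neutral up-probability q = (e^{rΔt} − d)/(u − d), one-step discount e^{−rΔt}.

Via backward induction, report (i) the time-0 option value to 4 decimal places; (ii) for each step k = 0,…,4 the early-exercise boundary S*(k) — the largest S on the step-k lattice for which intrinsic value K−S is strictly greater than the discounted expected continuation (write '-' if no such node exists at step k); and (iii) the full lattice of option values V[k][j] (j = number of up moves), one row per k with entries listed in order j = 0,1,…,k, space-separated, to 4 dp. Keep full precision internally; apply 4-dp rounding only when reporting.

price = 2.6914
boundary = - - - - 100.0635
tree:
2.6914
4.8897 0.6829
8.6858 1.4257 0.0000
14.9551 2.9765 0.0000 0.0000
24.5865 6.2139 0.0000 0.0000 0.0000
34.9925 12.9728 0.0000 0.0000 0.0000 0.0000

Δt=0.23400, u=1.11606, d=0.89601, q=0.51638, disc=e^(-rΔt)=0.99045
k=5 terminal: V=max(K-S,0) → 34.9925 12.9728 0.0000 0.0000 0.0000 0.0000
k=4: j=0 S=100.0635 intr=24.5865 cont=23.3963 V=24.5865[EX]; j=1 S=124.6389 intr=0.0111 cont=6.2139 V=6.2139[hold]; j=2 S=155.2500 intr=0.0000 cont=0.0000 V=0.0000[hold]; j=3 S=193.3791 intr=0.0000 cont=0.0000 V=0.0000[hold]; j=4 S=240.8727 intr=0.0000 cont=0.0000 V=0.0000[hold]  S*(4)=100.0635
k=3: j=0 S=111.6772 intr=12.9728 cont=14.9551 V=14.9551[hold]; j=1 S=139.1050 intr=0.0000 cont=2.9765 V=2.9765[hold]; j=2 S=173.2689 intr=0.0000 cont=0.0000 V=0.0000[hold]; j=3 S=215.8234 intr=0.0000 cont=0.0000 V=0.0000[hold]  S*(3)=-
k=2: j=0 S=124.6389 intr=0.0111 cont=8.6858 V=8.6858[hold]; j=1 S=155.2500 intr=0.0000 cont=1.4257 V=1.4257[hold]; j=2 S=193.3791 intr=0.0000 cont=0.0000 V=0.0000[hold]  S*(2)=-
k=1: j=0 S=139.1050 intr=0.0000 cont=4.8897 V=4.8897[hold]; j=1 S=173.2689 intr=0.0000 cont=0.6829 V=0.6829[hold]  S*(1)=-
k=0: j=0 S=155.2500 intr=0.0000 cont=2.6914 V=2.6914[hold]  S*(0)=-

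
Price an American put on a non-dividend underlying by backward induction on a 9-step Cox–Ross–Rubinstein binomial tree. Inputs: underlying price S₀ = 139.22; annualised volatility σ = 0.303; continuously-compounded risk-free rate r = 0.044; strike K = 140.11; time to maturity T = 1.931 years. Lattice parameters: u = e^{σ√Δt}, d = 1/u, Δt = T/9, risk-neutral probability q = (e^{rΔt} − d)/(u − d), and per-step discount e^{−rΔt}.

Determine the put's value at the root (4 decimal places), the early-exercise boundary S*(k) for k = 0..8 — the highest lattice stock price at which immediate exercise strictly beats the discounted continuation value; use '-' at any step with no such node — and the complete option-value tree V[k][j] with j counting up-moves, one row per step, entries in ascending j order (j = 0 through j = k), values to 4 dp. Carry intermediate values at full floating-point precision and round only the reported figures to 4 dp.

price = 19.2936
boundary = - - - 91.3781 79.4125 91.3781 79.4125 91.3781 105.1466
tree:
19.2936
27.0624 11.8498
36.8887 17.6976 6.1958
48.7319 25.6830 10.0057 2.4832
60.6975 36.0532 15.7452 4.4254 0.5777
71.0963 48.7319 23.9916 7.7537 1.1632 0.0000
80.1334 60.6975 35.0965 13.2828 2.3422 0.0000 0.0000
87.9871 71.0963 48.7319 22.0548 4.7160 0.0000 0.0000 0.0000
94.8123 80.1334 60.6975 34.9634 9.4959 0.0000 0.0000 0.0000 0.0000
100.7439 87.9871 71.0963 48.7319 19.1203 0.0000 0.0000 0.0000 0.0000 0.0000

Δt=0.21456, u=1.15068, d=0.86905, q=0.49865, disc=e^(-rΔt)=0.99060
k=9 terminal: V=max(K-S,0) → 100.7439 87.9871 71.0963 48.7319 19.1203 0.0000 0.0000 0.0000 0.0000 0.0000
k=8: j=0 S=45.2977 intr=94.8123 cont=93.4959 V=94.8123[EX]; j=1 S=59.9766 intr=80.1334 cont=78.8169 V=80.1334[EX]; j=2 S=79.4125 intr=60.6975 cont=59.3811 V=60.6975[EX]; j=3 S=105.1466 intr=34.9634 cont=33.6469 V=34.9634[EX]; j=4 S=139.2200 intr=0.8900 cont=9.4959 V=9.4959[hold]; j=5 S=184.3351 intr=0.0000 cont=0.0000 V=0.0000[hold]; j=6 S=244.0701 intr=0.0000 cont=0.0000 V=0.0000[hold]; j=7 S=323.1626 intr=0.0000 cont=0.0000 V=0.0000[hold]; j=8 S=427.8855 intr=0.0000 cont=0.0000 V=0.0000[hold]  S*(8)=105.1466
k=7: j=0 S=52.1229 intr=87.9871 cont=86.6706 V=87.9871[EX]; j=1 S=69.0137 intr=71.0963 cont=69.7798 V=71.0963[EX]; j=2 S=91.3781 intr=48.7319 cont=47.4155 V=48.7319[EX]; j=3 S=120.9897 intr=19.1203 cont=22.0548 V=22.0548[hold]; j=4 S=160.1972 intr=0.0000 cont=4.7160 V=4.7160[hold]; j=5 S=212.1101 intr=0.0000 cont=0.0000 V=0.0000[hold]; j=6 S=280.8457 intr=0.0000 cont=0.0000 V=0.0000[hold]; j=7 S=371.8556 intr=0.0000 cont=0.0000 V=0.0000[hold]  S*(7)=91.3781
k=6: j=0 S=59.9766 intr=80.1334 cont=78.8169 V=80.1334[EX]; j=1 S=79.4125 intr=60.6975 cont=59.3811 V=60.6975[EX]; j=2 S=105.1466 intr=34.9634 cont=35.0965 V=35.0965[hold]; j=3 S=139.2200 intr=0.8900 cont=13.2828 V=13.2828[hold]; j=4 S=184.3351 intr=0.0000 cont=2.3422 V=2.3422[hold]; j=5 S=244.0701 intr=0.0000 cont=0.0000 V=0.0000[hold]; j=6 S=323.1626 intr=0.0000 cont=0.0000 V=0.0000[hold]  S*(6)=79.4125
k=5: j=0 S=69.0137 intr=71.0963 cont=69.7798 V=71.0963[EX]; j=1 S=91.3781 intr=48.7319 cont=47.4812 V=48.7319[EX]; j=2 S=120.9897 intr=19.1203 cont=23.9916 V=23.9916[hold]; j=3 S=160.1972 intr=0.0000 cont=7.7537 V=7.7537[hold]; j=4 S=212.1101 intr=0.0000 cont=1.1632 V=1.1632[hold]; j=5 S=280.8457 intr=0.0000 cont=0.0000 V=0.0000[hold]  S*(5)=91.3781
k=4: j=0 S=79.4125 intr=60.6975 cont=59.3811 V=60.6975[EX]; j=1 S=105.1466 intr=34.9634 cont=36.0532 V=36.0532[hold]; j=2 S=139.2200 intr=0.8900 cont=15.7452 V=15.7452[hold]; j=3 S=184.3351 intr=0.0000 cont=4.4254 V=4.4254[hold]; j=4 S=244.0701 intr=0.0000 cont=0.5777 V=0.5777[hold]  S*(4)=79.4125
k=3: j=0 S=91.3781 intr=48.7319 cont=47.9538 V=48.7319[EX]; j=1 S=120.9897 intr=19.1203 cont=25.6830 V=25.6830[hold]; j=2 S=160.1972 intr=0.0000 cont=10.0057 V=10.0057[hold]; j=3 S=212.1101 intr=0.0000 cont=2.4832 V=2.4832[hold]  S*(3)=91.3781
k=2: j=0 S=105.1466 intr=34.9634 cont=36.8887 V=36.8887[hold]; j=1 S=139.2200 intr=0.8900 cont=17.6976 V=17.6976[hold]; j=2 S=184.3351 intr=0.0000 cont=6.1958 V=6.1958[hold]  S*(2)=-
k=1: j=0 S=120.9897 intr=19.1203 cont=27.0624 V=27.0624[hold]; j=1 S=160.1972 intr=0.0000 cont=11.8498 V=11.8498[hold]  S*(1)=-
k=0: j=0 S=139.2200 intr=0.8900 cont=19.2936 V=19.2936[hold]  S*(0)=-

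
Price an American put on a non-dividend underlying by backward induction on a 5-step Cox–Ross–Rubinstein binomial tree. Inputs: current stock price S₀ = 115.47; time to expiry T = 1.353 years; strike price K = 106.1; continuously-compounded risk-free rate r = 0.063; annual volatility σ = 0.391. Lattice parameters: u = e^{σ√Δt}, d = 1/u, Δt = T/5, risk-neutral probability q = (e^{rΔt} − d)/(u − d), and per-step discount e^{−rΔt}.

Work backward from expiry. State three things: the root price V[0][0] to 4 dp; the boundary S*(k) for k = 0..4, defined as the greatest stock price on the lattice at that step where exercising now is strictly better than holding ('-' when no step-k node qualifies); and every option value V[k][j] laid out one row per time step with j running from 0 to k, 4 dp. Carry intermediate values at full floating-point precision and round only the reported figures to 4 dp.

Δt=0.27060  u=1.22556  d=0.81596  q=0.49130  discount=0.98310
step 5 (expiry): payoffs max(K−S,0) = 64.3360 43.3709 11.8816 0.0000 0.0000 0.0000
step 4: (k=4,j=0): S=51.1842, (K−S)⁺=54.9158, hold=53.1224 ⇒ V=54.9158 exercise | (k=4,j=1): S=76.8780, (K−S)⁺=29.2220, hold=27.4285 ⇒ V=29.2220 exercise | (k=4,j=2): S=115.4700, (K−S)⁺=0.0000, hold=5.9420 ⇒ V=5.9420 continue | (k=4,j=3): S=173.4347, (K−S)⁺=0.0000, hold=0.0000 ⇒ V=0.0000 continue | (k=4,j=4): S=260.4970, (K−S)⁺=0.0000, hold=0.0000 ⇒ V=0.0000 continue  boundary S*=76.8780
step 3: (k=3,j=0): S=62.7291, (K−S)⁺=43.3709, hold=41.5775 ⇒ V=43.3709 exercise | (k=3,j=1): S=94.2184, (K−S)⁺=11.8816, hold=17.4838 ⇒ V=17.4838 continue | (k=3,j=2): S=141.5150, (K−S)⁺=0.0000, hold=2.9716 ⇒ V=2.9716 continue | (k=3,j=3): S=212.5540, (K−S)⁺=0.0000, hold=0.0000 ⇒ V=0.0000 continue  boundary S*=62.7291
step 2: (k=2,j=0): S=76.8780, (K−S)⁺=29.2220, hold=30.1344 ⇒ V=30.1344 continue | (k=2,j=1): S=115.4700, (K−S)⁺=0.0000, hold=10.1789 ⇒ V=10.1789 continue | (k=2,j=2): S=173.4347, (K−S)⁺=0.0000, hold=1.4861 ⇒ V=1.4861 continue  boundary S*=-
step 1: (k=1,j=0): S=94.2184, (K−S)⁺=11.8816, hold=19.9865 ⇒ V=19.9865 continue | (k=1,j=1): S=141.5150, (K−S)⁺=0.0000, hold=5.8082 ⇒ V=5.8082 continue  boundary S*=-
step 0: (k=0,j=0): S=115.4700, (K−S)⁺=0.0000, hold=12.8006 ⇒ V=12.8006 continue  boundary S*=-

price = 12.8006
boundary = - - - 62.7291 76.8780
tree:
12.8006
19.9865 5.8082
30.1344 10.1789 1.4861
43.3709 17.4838 2.9716 0.0000
54.9158 29.2220 5.9420 0.0000 0.0000
64.3360 43.3709 11.8816 0.0000 0.0000 0.0000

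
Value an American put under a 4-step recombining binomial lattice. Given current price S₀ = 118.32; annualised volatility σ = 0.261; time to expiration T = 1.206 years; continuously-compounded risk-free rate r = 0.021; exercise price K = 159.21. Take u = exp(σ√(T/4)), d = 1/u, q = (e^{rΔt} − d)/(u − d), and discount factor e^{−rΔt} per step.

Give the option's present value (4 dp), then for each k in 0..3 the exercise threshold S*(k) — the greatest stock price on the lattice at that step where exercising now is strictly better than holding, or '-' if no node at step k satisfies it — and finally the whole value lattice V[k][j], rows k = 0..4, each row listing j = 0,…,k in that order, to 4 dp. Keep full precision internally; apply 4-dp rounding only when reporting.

Δt=0.30150  u=1.15409  d=0.86648  q=0.48632  discount=0.99369
step 4 (expiry): payoffs max(K−S,0) = 92.5142 70.3762 40.8900 1.6167 0.0000
step 3: (k=3,j=0): S=76.9730, (K−S)⁺=82.2370, hold=81.2321 ⇒ V=82.2370 exercise | (k=3,j=1): S=102.5223, (K−S)⁺=56.6877, hold=55.6829 ⇒ V=56.6877 exercise | (k=3,j=2): S=136.5520, (K−S)⁺=22.6580, hold=21.6532 ⇒ V=22.6580 exercise | (k=3,j=3): S=181.8770, (K−S)⁺=0.0000, hold=0.8252 ⇒ V=0.8252 continue  boundary S*=136.5520
step 2: (k=2,j=0): S=88.8338, (K−S)⁺=70.3762, hold=69.3713 ⇒ V=70.3762 exercise | (k=2,j=1): S=118.3200, (K−S)⁺=40.8900, hold=39.8851 ⇒ V=40.8900 exercise | (k=2,j=2): S=157.5933, (K−S)⁺=1.6167, hold=11.9644 ⇒ V=11.9644 continue  boundary S*=118.3200
step 1: (k=1,j=0): S=102.5223, (K−S)⁺=56.6877, hold=55.6829 ⇒ V=56.6877 exercise | (k=1,j=1): S=136.5520, (K−S)⁺=22.6580, hold=26.6537 ⇒ V=26.6537 continue  boundary S*=102.5223
step 0: (k=0,j=0): S=118.3200, (K−S)⁺=40.8900, hold=41.8160 ⇒ V=41.8160 continue  boundary S*=-

price = 41.8160
boundary = - 102.5223 118.3200 136.5520
tree:
41.8160
56.6877 26.6537
70.3762 40.8900 11.9644
82.2370 56.6877 22.6580 0.8252
92.5142 70.3762 40.8900 1.6167 0.0000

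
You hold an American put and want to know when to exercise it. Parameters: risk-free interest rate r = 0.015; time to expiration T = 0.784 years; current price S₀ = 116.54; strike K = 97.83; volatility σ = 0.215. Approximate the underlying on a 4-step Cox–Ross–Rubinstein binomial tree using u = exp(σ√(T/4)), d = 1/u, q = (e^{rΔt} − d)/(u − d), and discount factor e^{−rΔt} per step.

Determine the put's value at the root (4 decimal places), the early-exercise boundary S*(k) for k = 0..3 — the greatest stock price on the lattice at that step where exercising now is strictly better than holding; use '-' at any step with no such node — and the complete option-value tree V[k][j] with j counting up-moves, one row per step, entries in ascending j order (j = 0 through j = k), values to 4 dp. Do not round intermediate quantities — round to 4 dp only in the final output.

Δt=0.19600  u=1.09986  d=0.90921  q=0.49166  discount=0.99706
step 4 (expiry): payoffs max(K−S,0) = 18.1916 1.4917 0.0000 0.0000 0.0000
step 3: (k=3,j=0): S=87.5912, (K−S)⁺=10.2388, hold=9.9516 ⇒ V=10.2388 exercise | (k=3,j=1): S=105.9588, (K−S)⁺=0.0000, hold=0.7561 ⇒ V=0.7561 continue | (k=3,j=2): S=128.1779, (K−S)⁺=0.0000, hold=0.0000 ⇒ V=0.0000 continue | (k=3,j=3): S=155.0563, (K−S)⁺=0.0000, hold=0.0000 ⇒ V=0.0000 continue  boundary S*=87.5912
step 2: (k=2,j=0): S=96.3383, (K−S)⁺=1.4917, hold=5.5601 ⇒ V=5.5601 continue | (k=2,j=1): S=116.5400, (K−S)⁺=0.0000, hold=0.3832 ⇒ V=0.3832 continue | (k=2,j=2): S=140.9780, (K−S)⁺=0.0000, hold=0.0000 ⇒ V=0.0000 continue  boundary S*=-
step 1: (k=1,j=0): S=105.9588, (K−S)⁺=0.0000, hold=3.0060 ⇒ V=3.0060 continue | (k=1,j=1): S=128.1779, (K−S)⁺=0.0000, hold=0.1942 ⇒ V=0.1942 continue  boundary S*=-
step 0: (k=0,j=0): S=116.5400, (K−S)⁺=0.0000, hold=1.6188 ⇒ V=1.6188 continue  boundary S*=-

price = 1.6188
boundary = - - - 87.5912
tree:
1.6188
3.0060 0.1942
5.5601 0.3832 0.0000
10.2388 0.7561 0.0000 0.0000
18.1916 1.4917 0.0000 0.0000 0.0000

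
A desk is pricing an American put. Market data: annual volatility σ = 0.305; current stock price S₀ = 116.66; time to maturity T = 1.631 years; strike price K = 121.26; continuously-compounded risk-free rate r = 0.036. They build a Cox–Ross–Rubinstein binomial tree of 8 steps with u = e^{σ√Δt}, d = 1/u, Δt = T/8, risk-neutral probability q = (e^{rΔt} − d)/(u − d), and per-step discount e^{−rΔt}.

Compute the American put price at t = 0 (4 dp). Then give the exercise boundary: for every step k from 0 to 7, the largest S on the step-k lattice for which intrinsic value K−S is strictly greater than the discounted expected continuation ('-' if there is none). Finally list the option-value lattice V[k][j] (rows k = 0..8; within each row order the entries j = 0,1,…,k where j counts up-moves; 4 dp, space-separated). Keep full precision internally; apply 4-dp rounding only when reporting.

Δt=0.20388, u=1.14765, d=0.87135, q=0.49229, disc=e^(-rΔt)=0.99269
k=8 terminal: V=max(K-S,0) → 82.4941 70.2015 54.0109 32.6864 4.6000 0.0000 0.0000 0.0000 0.0000
k=7: j=0 S=44.4897 intr=76.7703 cont=75.8836 V=76.7703[EX]; j=1 S=58.5973 intr=62.6627 cont=61.7760 V=62.6627[EX]; j=2 S=77.1783 intr=44.0817 cont=43.1950 V=44.0817[EX]; j=3 S=101.6513 intr=19.6087 cont=18.7219 V=19.6087[EX]; j=4 S=133.8847 intr=0.0000 cont=2.3184 V=2.3184[hold]; j=5 S=176.3392 intr=0.0000 cont=0.0000 V=0.0000[hold]; j=6 S=232.2559 intr=0.0000 cont=0.0000 V=0.0000[hold]; j=7 S=305.9036 intr=0.0000 cont=0.0000 V=0.0000[hold]  S*(7)=101.6513
k=6: j=0 S=51.0585 intr=70.2015 cont=69.3147 V=70.2015[EX]; j=1 S=67.2491 intr=54.0109 cont=53.1242 V=54.0109[EX]; j=2 S=88.5736 intr=32.6864 cont=31.7997 V=32.6864[EX]; j=3 S=116.6600 intr=4.6000 cont=11.0158 V=11.0158[hold]; j=4 S=153.6526 intr=0.0000 cont=1.1685 V=1.1685[hold]; j=5 S=202.3754 intr=0.0000 cont=0.0000 V=0.0000[hold]; j=6 S=266.5481 intr=0.0000 cont=0.0000 V=0.0000[hold]  S*(6)=88.5736
k=5: j=0 S=58.5973 intr=62.6627 cont=61.7760 V=62.6627[EX]; j=1 S=77.1783 intr=44.0817 cont=43.1950 V=44.0817[EX]; j=2 S=101.6513 intr=19.6087 cont=21.8572 V=21.8572[hold]; j=3 S=133.8847 intr=0.0000 cont=6.1230 V=6.1230[hold]; j=4 S=176.3392 intr=0.0000 cont=0.5889 V=0.5889[hold]; j=5 S=232.2559 intr=0.0000 cont=0.0000 V=0.0000[hold]  S*(5)=77.1783
k=4: j=0 S=67.2491 intr=54.0109 cont=53.1242 V=54.0109[EX]; j=1 S=88.5736 intr=32.6864 cont=32.8986 V=32.8986[hold]; j=2 S=116.6600 intr=4.6000 cont=14.0083 V=14.0083[hold]; j=3 S=153.6526 intr=0.0000 cont=3.3738 V=3.3738[hold]; j=4 S=202.3754 intr=0.0000 cont=0.2968 V=0.2968[hold]  S*(4)=67.2491
k=3: j=0 S=77.1783 intr=44.0817 cont=43.2986 V=44.0817[EX]; j=1 S=101.6513 intr=19.6087 cont=23.4266 V=23.4266[hold]; j=2 S=133.8847 intr=0.0000 cont=8.7089 V=8.7089[hold]; j=3 S=176.3392 intr=0.0000 cont=1.8454 V=1.8454[hold]  S*(3)=77.1783
k=2: j=0 S=88.5736 intr=32.6864 cont=33.6655 V=33.6655[hold]; j=1 S=116.6600 intr=4.6000 cont=16.0629 V=16.0629[hold]; j=2 S=153.6526 intr=0.0000 cont=5.2911 V=5.2911[hold]  S*(2)=-
k=1: j=0 S=101.6513 intr=19.6087 cont=24.8172 V=24.8172[hold]; j=1 S=133.8847 intr=0.0000 cont=10.6814 V=10.6814[hold]  S*(1)=-
k=0: j=0 S=116.6600 intr=4.6000 cont=17.7277 V=17.7277[hold]  S*(0)=-

price = 17.7277
boundary = - - - 77.1783 67.2491 77.1783 88.5736 101.6513
tree:
17.7277
24.8172 10.6814
33.6655 16.0629 5.2911
44.0817 23.4266 8.7089 1.8454
54.0109 32.8986 14.0083 3.3738 0.2968
62.6627 44.0817 21.8572 6.1230 0.5889 0.0000
70.2015 54.0109 32.6864 11.0158 1.1685 0.0000 0.0000
76.7703 62.6627 44.0817 19.6087 2.3184 0.0000 0.0000 0.0000
82.4941 70.2015 54.0109 32.6864 4.6000 0.0000 0.0000 0.0000 0.0000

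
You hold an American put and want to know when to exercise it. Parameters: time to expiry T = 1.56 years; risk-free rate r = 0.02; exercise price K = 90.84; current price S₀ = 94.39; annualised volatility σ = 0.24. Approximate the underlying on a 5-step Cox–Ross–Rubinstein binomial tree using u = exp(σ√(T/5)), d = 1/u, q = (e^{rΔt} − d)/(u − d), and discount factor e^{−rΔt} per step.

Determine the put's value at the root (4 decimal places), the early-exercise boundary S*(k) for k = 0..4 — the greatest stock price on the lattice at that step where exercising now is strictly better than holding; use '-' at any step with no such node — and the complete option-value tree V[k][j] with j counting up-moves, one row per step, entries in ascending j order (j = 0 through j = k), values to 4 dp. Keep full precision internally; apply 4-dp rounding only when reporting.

price = 8.6968
boundary = - - - 63.1344 72.1915
tree:
8.6968
13.3042 4.0088
19.6457 6.8690 1.0807
27.7056 11.5015 2.1316 0.0000
35.6265 18.6485 4.2042 0.0000 0.0000
42.5535 27.7056 8.2921 0.0000 0.0000 0.0000

Δt=0.31200, u=1.14346, d=0.87454, q=0.48981, disc=e^(-rΔt)=0.99378
k=5 terminal: V=max(K-S,0) → 42.5535 27.7056 8.2921 0.0000 0.0000 0.0000
k=4: j=0 S=55.2135 intr=35.6265 cont=35.0614 V=35.6265[EX]; j=1 S=72.1915 intr=18.6485 cont=18.0835 V=18.6485[EX]; j=2 S=94.3900 intr=0.0000 cont=4.2042 V=4.2042[hold]; j=3 S=123.4145 intr=0.0000 cont=0.0000 V=0.0000[hold]; j=4 S=161.3639 intr=0.0000 cont=0.0000 V=0.0000[hold]  S*(4)=72.1915
k=3: j=0 S=63.1344 intr=27.7056 cont=27.1406 V=27.7056[EX]; j=1 S=82.5479 intr=8.2921 cont=11.5015 V=11.5015[hold]; j=2 S=107.9310 intr=0.0000 cont=2.1316 V=2.1316[hold]; j=3 S=141.1192 intr=0.0000 cont=0.0000 V=0.0000[hold]  S*(3)=63.1344
k=2: j=0 S=72.1915 intr=18.6485 cont=19.6457 V=19.6457[hold]; j=1 S=94.3900 intr=0.0000 cont=6.8690 V=6.8690[hold]; j=2 S=123.4145 intr=0.0000 cont=1.0807 V=1.0807[hold]  S*(2)=-
k=1: j=0 S=82.5479 intr=8.2921 cont=13.3042 V=13.3042[hold]; j=1 S=107.9310 intr=0.0000 cont=4.0088 V=4.0088[hold]  S*(1)=-
k=0: j=0 S=94.3900 intr=0.0000 cont=8.6968 V=8.6968[hold]  S*(0)=-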